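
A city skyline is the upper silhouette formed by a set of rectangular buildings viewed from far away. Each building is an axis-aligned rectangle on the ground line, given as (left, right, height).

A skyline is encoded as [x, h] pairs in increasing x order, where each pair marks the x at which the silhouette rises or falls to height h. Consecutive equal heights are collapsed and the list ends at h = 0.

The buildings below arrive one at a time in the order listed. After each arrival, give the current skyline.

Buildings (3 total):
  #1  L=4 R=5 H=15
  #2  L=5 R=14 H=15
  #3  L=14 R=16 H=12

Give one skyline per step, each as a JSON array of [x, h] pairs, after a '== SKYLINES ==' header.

== SKYLINES ==
[[4,15],[5,0]]
[[4,15],[14,0]]
[[4,15],[14,12],[16,0]]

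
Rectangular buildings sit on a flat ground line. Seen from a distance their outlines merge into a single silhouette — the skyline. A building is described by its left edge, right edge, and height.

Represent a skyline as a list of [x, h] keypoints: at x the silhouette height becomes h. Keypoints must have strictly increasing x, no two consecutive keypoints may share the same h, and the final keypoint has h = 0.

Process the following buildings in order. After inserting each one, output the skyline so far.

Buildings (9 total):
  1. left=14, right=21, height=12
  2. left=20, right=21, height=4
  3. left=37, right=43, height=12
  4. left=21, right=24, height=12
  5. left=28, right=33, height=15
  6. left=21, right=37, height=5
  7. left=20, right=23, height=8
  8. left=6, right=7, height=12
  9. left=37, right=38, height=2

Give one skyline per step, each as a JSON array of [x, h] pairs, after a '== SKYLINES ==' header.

== SKYLINES ==
[[14,12],[21,0]]
[[14,12],[21,0]]
[[14,12],[21,0],[37,12],[43,0]]
[[14,12],[24,0],[37,12],[43,0]]
[[14,12],[24,0],[28,15],[33,0],[37,12],[43,0]]
[[14,12],[24,5],[28,15],[33,5],[37,12],[43,0]]
[[14,12],[24,5],[28,15],[33,5],[37,12],[43,0]]
[[6,12],[7,0],[14,12],[24,5],[28,15],[33,5],[37,12],[43,0]]
[[6,12],[7,0],[14,12],[24,5],[28,15],[33,5],[37,12],[43,0]]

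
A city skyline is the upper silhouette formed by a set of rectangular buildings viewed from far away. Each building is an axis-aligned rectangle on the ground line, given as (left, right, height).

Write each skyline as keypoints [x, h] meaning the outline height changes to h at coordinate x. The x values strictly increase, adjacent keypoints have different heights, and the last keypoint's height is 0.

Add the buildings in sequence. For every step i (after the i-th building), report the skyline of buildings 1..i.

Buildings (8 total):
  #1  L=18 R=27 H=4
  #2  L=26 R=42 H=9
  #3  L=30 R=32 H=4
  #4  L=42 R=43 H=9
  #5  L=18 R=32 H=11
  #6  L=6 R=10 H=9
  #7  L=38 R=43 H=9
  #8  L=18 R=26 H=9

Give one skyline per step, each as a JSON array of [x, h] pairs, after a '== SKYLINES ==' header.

== SKYLINES ==
[[18,4],[27,0]]
[[18,4],[26,9],[42,0]]
[[18,4],[26,9],[42,0]]
[[18,4],[26,9],[43,0]]
[[18,11],[32,9],[43,0]]
[[6,9],[10,0],[18,11],[32,9],[43,0]]
[[6,9],[10,0],[18,11],[32,9],[43,0]]
[[6,9],[10,0],[18,11],[32,9],[43,0]]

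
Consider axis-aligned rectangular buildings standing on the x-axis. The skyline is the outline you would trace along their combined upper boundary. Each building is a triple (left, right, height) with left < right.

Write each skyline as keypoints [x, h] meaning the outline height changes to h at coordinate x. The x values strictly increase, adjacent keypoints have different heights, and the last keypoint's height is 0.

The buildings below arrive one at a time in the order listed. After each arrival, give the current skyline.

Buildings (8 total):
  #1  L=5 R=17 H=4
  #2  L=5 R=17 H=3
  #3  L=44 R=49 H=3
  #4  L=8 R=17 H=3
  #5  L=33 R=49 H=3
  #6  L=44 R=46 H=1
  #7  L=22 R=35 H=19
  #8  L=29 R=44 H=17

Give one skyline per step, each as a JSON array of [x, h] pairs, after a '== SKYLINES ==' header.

== SKYLINES ==
[[5,4],[17,0]]
[[5,4],[17,0]]
[[5,4],[17,0],[44,3],[49,0]]
[[5,4],[17,0],[44,3],[49,0]]
[[5,4],[17,0],[33,3],[49,0]]
[[5,4],[17,0],[33,3],[49,0]]
[[5,4],[17,0],[22,19],[35,3],[49,0]]
[[5,4],[17,0],[22,19],[35,17],[44,3],[49,0]]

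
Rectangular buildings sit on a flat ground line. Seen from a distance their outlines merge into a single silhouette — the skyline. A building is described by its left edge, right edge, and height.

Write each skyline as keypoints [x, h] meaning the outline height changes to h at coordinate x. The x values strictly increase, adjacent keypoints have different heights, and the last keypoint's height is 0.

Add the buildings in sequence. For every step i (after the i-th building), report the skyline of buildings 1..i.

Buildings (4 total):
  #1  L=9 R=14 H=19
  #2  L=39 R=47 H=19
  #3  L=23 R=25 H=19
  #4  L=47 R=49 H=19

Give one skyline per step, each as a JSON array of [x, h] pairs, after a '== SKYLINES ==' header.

== SKYLINES ==
[[9,19],[14,0]]
[[9,19],[14,0],[39,19],[47,0]]
[[9,19],[14,0],[23,19],[25,0],[39,19],[47,0]]
[[9,19],[14,0],[23,19],[25,0],[39,19],[49,0]]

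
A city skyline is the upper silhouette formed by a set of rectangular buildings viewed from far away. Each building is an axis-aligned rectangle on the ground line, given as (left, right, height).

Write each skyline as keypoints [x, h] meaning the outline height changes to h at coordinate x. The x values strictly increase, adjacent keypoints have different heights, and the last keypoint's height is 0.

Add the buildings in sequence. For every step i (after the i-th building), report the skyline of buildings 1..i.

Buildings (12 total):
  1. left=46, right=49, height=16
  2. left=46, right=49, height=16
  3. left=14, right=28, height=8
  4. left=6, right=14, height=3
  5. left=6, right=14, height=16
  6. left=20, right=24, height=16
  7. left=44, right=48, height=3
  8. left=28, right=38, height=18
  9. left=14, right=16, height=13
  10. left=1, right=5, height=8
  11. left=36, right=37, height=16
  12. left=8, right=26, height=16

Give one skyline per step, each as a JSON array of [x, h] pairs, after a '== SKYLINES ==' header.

== SKYLINES ==
[[46,16],[49,0]]
[[46,16],[49,0]]
[[14,8],[28,0],[46,16],[49,0]]
[[6,3],[14,8],[28,0],[46,16],[49,0]]
[[6,16],[14,8],[28,0],[46,16],[49,0]]
[[6,16],[14,8],[20,16],[24,8],[28,0],[46,16],[49,0]]
[[6,16],[14,8],[20,16],[24,8],[28,0],[44,3],[46,16],[49,0]]
[[6,16],[14,8],[20,16],[24,8],[28,18],[38,0],[44,3],[46,16],[49,0]]
[[6,16],[14,13],[16,8],[20,16],[24,8],[28,18],[38,0],[44,3],[46,16],[49,0]]
[[1,8],[5,0],[6,16],[14,13],[16,8],[20,16],[24,8],[28,18],[38,0],[44,3],[46,16],[49,0]]
[[1,8],[5,0],[6,16],[14,13],[16,8],[20,16],[24,8],[28,18],[38,0],[44,3],[46,16],[49,0]]
[[1,8],[5,0],[6,16],[26,8],[28,18],[38,0],[44,3],[46,16],[49,0]]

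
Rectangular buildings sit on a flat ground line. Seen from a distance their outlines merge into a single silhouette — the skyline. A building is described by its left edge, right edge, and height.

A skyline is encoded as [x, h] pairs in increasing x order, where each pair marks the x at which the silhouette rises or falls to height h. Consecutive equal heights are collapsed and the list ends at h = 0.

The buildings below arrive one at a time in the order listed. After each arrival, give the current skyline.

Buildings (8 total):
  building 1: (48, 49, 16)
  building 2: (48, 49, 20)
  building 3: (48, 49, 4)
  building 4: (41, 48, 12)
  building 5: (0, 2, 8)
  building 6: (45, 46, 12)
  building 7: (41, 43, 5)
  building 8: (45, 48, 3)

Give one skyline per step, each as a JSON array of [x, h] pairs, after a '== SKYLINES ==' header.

== SKYLINES ==
[[48,16],[49,0]]
[[48,20],[49,0]]
[[48,20],[49,0]]
[[41,12],[48,20],[49,0]]
[[0,8],[2,0],[41,12],[48,20],[49,0]]
[[0,8],[2,0],[41,12],[48,20],[49,0]]
[[0,8],[2,0],[41,12],[48,20],[49,0]]
[[0,8],[2,0],[41,12],[48,20],[49,0]]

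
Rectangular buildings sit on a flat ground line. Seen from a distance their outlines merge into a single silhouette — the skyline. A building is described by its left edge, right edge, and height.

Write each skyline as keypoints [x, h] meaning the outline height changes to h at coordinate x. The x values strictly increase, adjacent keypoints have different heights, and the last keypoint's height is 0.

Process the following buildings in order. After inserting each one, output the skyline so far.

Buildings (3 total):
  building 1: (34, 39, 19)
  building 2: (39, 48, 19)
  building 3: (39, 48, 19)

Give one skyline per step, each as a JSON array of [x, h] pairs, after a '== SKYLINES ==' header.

== SKYLINES ==
[[34,19],[39,0]]
[[34,19],[48,0]]
[[34,19],[48,0]]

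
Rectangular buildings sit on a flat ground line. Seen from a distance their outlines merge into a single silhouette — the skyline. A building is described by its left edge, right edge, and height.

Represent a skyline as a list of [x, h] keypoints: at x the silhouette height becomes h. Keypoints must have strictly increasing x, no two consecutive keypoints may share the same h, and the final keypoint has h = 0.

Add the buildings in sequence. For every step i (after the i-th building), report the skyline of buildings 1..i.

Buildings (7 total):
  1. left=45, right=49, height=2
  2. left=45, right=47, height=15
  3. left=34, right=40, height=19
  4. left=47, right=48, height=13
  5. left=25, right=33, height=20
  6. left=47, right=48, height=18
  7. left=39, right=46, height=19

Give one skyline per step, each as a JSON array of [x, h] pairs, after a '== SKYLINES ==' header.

== SKYLINES ==
[[45,2],[49,0]]
[[45,15],[47,2],[49,0]]
[[34,19],[40,0],[45,15],[47,2],[49,0]]
[[34,19],[40,0],[45,15],[47,13],[48,2],[49,0]]
[[25,20],[33,0],[34,19],[40,0],[45,15],[47,13],[48,2],[49,0]]
[[25,20],[33,0],[34,19],[40,0],[45,15],[47,18],[48,2],[49,0]]
[[25,20],[33,0],[34,19],[46,15],[47,18],[48,2],[49,0]]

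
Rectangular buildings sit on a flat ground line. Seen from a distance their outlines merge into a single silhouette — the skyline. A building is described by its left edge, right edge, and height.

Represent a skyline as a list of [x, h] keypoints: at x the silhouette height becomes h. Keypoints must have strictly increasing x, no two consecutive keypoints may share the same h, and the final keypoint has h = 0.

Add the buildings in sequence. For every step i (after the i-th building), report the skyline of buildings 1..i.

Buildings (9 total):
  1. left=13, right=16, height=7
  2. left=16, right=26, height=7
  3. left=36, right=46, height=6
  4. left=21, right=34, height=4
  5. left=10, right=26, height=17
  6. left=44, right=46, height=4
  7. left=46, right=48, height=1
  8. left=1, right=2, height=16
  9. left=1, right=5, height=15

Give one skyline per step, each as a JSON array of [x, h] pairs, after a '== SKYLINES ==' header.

== SKYLINES ==
[[13,7],[16,0]]
[[13,7],[26,0]]
[[13,7],[26,0],[36,6],[46,0]]
[[13,7],[26,4],[34,0],[36,6],[46,0]]
[[10,17],[26,4],[34,0],[36,6],[46,0]]
[[10,17],[26,4],[34,0],[36,6],[46,0]]
[[10,17],[26,4],[34,0],[36,6],[46,1],[48,0]]
[[1,16],[2,0],[10,17],[26,4],[34,0],[36,6],[46,1],[48,0]]
[[1,16],[2,15],[5,0],[10,17],[26,4],[34,0],[36,6],[46,1],[48,0]]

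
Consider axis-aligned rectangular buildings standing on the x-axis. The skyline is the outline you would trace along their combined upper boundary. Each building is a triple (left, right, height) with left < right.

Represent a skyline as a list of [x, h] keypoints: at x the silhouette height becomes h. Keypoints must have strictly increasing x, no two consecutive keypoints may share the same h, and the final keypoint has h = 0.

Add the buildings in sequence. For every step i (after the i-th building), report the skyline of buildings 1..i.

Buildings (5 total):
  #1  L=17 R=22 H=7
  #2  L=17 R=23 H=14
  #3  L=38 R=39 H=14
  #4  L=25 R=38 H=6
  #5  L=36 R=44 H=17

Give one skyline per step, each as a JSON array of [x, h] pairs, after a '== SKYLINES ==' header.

== SKYLINES ==
[[17,7],[22,0]]
[[17,14],[23,0]]
[[17,14],[23,0],[38,14],[39,0]]
[[17,14],[23,0],[25,6],[38,14],[39,0]]
[[17,14],[23,0],[25,6],[36,17],[44,0]]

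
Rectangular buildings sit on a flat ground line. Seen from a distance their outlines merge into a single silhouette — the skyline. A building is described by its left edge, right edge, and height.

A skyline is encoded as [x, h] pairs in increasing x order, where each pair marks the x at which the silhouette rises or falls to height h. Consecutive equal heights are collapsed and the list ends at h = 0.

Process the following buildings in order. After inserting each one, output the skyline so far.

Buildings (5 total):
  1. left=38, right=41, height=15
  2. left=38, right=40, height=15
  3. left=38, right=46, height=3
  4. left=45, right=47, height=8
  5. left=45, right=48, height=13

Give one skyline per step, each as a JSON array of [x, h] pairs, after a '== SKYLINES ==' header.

== SKYLINES ==
[[38,15],[41,0]]
[[38,15],[41,0]]
[[38,15],[41,3],[46,0]]
[[38,15],[41,3],[45,8],[47,0]]
[[38,15],[41,3],[45,13],[48,0]]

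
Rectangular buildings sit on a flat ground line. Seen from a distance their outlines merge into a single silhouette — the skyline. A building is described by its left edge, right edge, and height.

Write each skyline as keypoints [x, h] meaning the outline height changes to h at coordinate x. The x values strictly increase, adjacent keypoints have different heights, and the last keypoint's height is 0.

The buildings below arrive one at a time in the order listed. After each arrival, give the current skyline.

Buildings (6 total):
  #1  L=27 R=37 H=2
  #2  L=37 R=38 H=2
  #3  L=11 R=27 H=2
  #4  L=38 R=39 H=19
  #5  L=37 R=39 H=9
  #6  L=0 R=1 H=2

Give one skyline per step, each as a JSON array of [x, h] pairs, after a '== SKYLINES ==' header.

== SKYLINES ==
[[27,2],[37,0]]
[[27,2],[38,0]]
[[11,2],[38,0]]
[[11,2],[38,19],[39,0]]
[[11,2],[37,9],[38,19],[39,0]]
[[0,2],[1,0],[11,2],[37,9],[38,19],[39,0]]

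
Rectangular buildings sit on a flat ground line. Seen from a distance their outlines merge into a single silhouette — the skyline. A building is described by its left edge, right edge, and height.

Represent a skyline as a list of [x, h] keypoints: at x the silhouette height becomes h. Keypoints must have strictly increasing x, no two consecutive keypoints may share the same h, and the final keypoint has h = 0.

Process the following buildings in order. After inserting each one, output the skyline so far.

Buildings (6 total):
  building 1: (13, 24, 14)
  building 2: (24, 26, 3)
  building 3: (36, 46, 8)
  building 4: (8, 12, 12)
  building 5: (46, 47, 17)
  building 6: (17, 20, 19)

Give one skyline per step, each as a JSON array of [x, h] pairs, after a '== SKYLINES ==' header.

== SKYLINES ==
[[13,14],[24,0]]
[[13,14],[24,3],[26,0]]
[[13,14],[24,3],[26,0],[36,8],[46,0]]
[[8,12],[12,0],[13,14],[24,3],[26,0],[36,8],[46,0]]
[[8,12],[12,0],[13,14],[24,3],[26,0],[36,8],[46,17],[47,0]]
[[8,12],[12,0],[13,14],[17,19],[20,14],[24,3],[26,0],[36,8],[46,17],[47,0]]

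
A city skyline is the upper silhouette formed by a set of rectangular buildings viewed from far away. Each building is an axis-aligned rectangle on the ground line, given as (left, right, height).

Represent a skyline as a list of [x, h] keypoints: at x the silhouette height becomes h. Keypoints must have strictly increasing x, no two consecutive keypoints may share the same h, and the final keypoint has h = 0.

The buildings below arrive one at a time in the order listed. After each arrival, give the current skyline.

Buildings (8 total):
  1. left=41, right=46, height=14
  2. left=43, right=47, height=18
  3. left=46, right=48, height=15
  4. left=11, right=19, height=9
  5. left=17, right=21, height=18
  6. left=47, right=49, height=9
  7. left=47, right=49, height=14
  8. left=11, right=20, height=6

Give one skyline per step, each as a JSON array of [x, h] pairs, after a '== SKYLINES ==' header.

== SKYLINES ==
[[41,14],[46,0]]
[[41,14],[43,18],[47,0]]
[[41,14],[43,18],[47,15],[48,0]]
[[11,9],[19,0],[41,14],[43,18],[47,15],[48,0]]
[[11,9],[17,18],[21,0],[41,14],[43,18],[47,15],[48,0]]
[[11,9],[17,18],[21,0],[41,14],[43,18],[47,15],[48,9],[49,0]]
[[11,9],[17,18],[21,0],[41,14],[43,18],[47,15],[48,14],[49,0]]
[[11,9],[17,18],[21,0],[41,14],[43,18],[47,15],[48,14],[49,0]]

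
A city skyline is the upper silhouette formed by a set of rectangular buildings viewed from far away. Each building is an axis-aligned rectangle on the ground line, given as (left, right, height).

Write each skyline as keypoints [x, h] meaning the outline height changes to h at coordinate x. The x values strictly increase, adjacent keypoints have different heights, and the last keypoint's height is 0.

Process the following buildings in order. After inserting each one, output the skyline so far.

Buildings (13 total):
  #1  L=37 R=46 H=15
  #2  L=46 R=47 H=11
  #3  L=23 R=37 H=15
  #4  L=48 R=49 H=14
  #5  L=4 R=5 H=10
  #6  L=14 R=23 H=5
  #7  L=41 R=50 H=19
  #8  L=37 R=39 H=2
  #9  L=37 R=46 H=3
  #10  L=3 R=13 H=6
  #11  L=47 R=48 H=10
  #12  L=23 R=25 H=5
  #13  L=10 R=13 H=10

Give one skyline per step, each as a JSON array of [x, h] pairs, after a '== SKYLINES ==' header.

== SKYLINES ==
[[37,15],[46,0]]
[[37,15],[46,11],[47,0]]
[[23,15],[46,11],[47,0]]
[[23,15],[46,11],[47,0],[48,14],[49,0]]
[[4,10],[5,0],[23,15],[46,11],[47,0],[48,14],[49,0]]
[[4,10],[5,0],[14,5],[23,15],[46,11],[47,0],[48,14],[49,0]]
[[4,10],[5,0],[14,5],[23,15],[41,19],[50,0]]
[[4,10],[5,0],[14,5],[23,15],[41,19],[50,0]]
[[4,10],[5,0],[14,5],[23,15],[41,19],[50,0]]
[[3,6],[4,10],[5,6],[13,0],[14,5],[23,15],[41,19],[50,0]]
[[3,6],[4,10],[5,6],[13,0],[14,5],[23,15],[41,19],[50,0]]
[[3,6],[4,10],[5,6],[13,0],[14,5],[23,15],[41,19],[50,0]]
[[3,6],[4,10],[5,6],[10,10],[13,0],[14,5],[23,15],[41,19],[50,0]]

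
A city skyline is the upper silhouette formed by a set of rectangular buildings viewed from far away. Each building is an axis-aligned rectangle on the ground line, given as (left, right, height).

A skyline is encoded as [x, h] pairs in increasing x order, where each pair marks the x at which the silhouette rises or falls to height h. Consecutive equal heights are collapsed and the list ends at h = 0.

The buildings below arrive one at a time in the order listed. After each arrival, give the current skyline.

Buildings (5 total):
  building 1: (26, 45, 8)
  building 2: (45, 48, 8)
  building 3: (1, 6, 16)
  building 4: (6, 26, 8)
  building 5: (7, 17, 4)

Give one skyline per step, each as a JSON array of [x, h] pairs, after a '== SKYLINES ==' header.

== SKYLINES ==
[[26,8],[45,0]]
[[26,8],[48,0]]
[[1,16],[6,0],[26,8],[48,0]]
[[1,16],[6,8],[48,0]]
[[1,16],[6,8],[48,0]]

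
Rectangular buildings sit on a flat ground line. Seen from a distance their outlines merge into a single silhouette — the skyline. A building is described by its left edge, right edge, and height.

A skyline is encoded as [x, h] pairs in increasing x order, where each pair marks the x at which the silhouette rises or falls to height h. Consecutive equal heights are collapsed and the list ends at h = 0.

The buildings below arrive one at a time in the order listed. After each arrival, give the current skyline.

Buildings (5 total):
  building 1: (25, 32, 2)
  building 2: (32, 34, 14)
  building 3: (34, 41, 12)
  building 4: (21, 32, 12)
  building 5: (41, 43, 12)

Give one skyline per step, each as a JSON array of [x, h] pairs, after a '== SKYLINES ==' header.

== SKYLINES ==
[[25,2],[32,0]]
[[25,2],[32,14],[34,0]]
[[25,2],[32,14],[34,12],[41,0]]
[[21,12],[32,14],[34,12],[41,0]]
[[21,12],[32,14],[34,12],[43,0]]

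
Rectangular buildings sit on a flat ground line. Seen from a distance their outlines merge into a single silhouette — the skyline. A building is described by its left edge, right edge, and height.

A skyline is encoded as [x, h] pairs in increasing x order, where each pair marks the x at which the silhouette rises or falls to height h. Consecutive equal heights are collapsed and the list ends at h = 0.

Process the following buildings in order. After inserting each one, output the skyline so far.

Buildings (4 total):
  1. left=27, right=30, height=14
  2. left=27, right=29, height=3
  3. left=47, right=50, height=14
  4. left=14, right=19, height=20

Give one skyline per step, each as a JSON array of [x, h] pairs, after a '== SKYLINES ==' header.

== SKYLINES ==
[[27,14],[30,0]]
[[27,14],[30,0]]
[[27,14],[30,0],[47,14],[50,0]]
[[14,20],[19,0],[27,14],[30,0],[47,14],[50,0]]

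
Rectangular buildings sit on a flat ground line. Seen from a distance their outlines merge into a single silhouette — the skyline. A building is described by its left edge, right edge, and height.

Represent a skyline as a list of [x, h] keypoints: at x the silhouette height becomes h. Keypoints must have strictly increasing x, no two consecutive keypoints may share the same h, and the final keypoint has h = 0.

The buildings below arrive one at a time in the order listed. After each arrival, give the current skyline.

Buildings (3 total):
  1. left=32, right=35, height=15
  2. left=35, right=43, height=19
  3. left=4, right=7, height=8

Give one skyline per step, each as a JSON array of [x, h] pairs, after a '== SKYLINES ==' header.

== SKYLINES ==
[[32,15],[35,0]]
[[32,15],[35,19],[43,0]]
[[4,8],[7,0],[32,15],[35,19],[43,0]]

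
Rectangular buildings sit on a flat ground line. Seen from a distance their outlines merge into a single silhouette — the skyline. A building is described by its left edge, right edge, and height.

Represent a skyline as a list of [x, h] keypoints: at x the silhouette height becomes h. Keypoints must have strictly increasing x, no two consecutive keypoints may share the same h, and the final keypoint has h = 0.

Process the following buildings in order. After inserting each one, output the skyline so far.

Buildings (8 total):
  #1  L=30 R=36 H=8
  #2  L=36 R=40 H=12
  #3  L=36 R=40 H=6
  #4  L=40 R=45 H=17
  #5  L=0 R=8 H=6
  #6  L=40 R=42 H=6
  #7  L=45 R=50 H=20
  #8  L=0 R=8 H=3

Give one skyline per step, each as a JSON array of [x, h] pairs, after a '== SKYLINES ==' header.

== SKYLINES ==
[[30,8],[36,0]]
[[30,8],[36,12],[40,0]]
[[30,8],[36,12],[40,0]]
[[30,8],[36,12],[40,17],[45,0]]
[[0,6],[8,0],[30,8],[36,12],[40,17],[45,0]]
[[0,6],[8,0],[30,8],[36,12],[40,17],[45,0]]
[[0,6],[8,0],[30,8],[36,12],[40,17],[45,20],[50,0]]
[[0,6],[8,0],[30,8],[36,12],[40,17],[45,20],[50,0]]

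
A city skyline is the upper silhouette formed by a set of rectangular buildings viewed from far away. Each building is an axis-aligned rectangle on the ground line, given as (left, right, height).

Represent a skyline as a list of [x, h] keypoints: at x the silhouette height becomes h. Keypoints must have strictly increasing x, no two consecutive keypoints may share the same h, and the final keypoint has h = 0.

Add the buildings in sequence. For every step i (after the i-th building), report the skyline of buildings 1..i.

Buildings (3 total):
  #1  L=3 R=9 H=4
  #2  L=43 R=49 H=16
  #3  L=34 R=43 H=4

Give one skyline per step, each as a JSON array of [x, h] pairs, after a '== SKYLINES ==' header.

== SKYLINES ==
[[3,4],[9,0]]
[[3,4],[9,0],[43,16],[49,0]]
[[3,4],[9,0],[34,4],[43,16],[49,0]]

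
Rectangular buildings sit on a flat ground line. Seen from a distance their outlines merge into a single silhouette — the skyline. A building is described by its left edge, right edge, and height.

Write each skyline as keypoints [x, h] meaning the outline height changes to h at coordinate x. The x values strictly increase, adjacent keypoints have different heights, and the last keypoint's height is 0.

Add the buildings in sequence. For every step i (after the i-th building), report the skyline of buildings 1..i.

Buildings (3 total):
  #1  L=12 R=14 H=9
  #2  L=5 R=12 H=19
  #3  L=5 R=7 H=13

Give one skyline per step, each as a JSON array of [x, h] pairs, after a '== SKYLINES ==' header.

== SKYLINES ==
[[12,9],[14,0]]
[[5,19],[12,9],[14,0]]
[[5,19],[12,9],[14,0]]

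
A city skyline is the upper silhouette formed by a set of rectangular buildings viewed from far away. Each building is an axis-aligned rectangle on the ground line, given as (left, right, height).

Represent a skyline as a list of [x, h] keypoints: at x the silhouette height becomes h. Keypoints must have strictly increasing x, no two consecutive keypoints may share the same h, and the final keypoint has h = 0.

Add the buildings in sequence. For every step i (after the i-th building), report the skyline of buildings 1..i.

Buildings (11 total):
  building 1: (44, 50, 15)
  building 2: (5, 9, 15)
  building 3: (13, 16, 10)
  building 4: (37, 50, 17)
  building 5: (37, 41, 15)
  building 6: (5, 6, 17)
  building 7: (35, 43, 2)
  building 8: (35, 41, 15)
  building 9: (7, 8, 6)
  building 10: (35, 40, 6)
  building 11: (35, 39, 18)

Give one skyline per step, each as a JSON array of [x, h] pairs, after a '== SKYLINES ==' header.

== SKYLINES ==
[[44,15],[50,0]]
[[5,15],[9,0],[44,15],[50,0]]
[[5,15],[9,0],[13,10],[16,0],[44,15],[50,0]]
[[5,15],[9,0],[13,10],[16,0],[37,17],[50,0]]
[[5,15],[9,0],[13,10],[16,0],[37,17],[50,0]]
[[5,17],[6,15],[9,0],[13,10],[16,0],[37,17],[50,0]]
[[5,17],[6,15],[9,0],[13,10],[16,0],[35,2],[37,17],[50,0]]
[[5,17],[6,15],[9,0],[13,10],[16,0],[35,15],[37,17],[50,0]]
[[5,17],[6,15],[9,0],[13,10],[16,0],[35,15],[37,17],[50,0]]
[[5,17],[6,15],[9,0],[13,10],[16,0],[35,15],[37,17],[50,0]]
[[5,17],[6,15],[9,0],[13,10],[16,0],[35,18],[39,17],[50,0]]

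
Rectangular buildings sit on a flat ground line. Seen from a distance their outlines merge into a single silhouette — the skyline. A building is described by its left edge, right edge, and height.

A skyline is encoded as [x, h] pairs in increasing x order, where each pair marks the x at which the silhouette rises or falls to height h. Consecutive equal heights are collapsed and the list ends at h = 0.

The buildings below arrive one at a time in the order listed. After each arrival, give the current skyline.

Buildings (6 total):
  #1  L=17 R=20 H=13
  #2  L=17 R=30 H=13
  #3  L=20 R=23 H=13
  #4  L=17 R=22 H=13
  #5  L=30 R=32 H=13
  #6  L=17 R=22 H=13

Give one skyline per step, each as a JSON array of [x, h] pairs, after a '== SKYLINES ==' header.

== SKYLINES ==
[[17,13],[20,0]]
[[17,13],[30,0]]
[[17,13],[30,0]]
[[17,13],[30,0]]
[[17,13],[32,0]]
[[17,13],[32,0]]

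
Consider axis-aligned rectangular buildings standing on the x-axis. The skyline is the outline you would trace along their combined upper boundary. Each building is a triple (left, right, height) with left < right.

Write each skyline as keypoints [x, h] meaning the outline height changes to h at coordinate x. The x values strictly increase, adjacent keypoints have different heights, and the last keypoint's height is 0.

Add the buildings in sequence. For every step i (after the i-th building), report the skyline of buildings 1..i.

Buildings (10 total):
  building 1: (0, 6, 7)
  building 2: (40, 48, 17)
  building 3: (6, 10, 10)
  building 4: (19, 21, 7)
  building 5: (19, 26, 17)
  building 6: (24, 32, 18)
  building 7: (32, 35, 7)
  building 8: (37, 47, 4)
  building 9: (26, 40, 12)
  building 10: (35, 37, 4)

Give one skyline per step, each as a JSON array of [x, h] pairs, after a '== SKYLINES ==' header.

== SKYLINES ==
[[0,7],[6,0]]
[[0,7],[6,0],[40,17],[48,0]]
[[0,7],[6,10],[10,0],[40,17],[48,0]]
[[0,7],[6,10],[10,0],[19,7],[21,0],[40,17],[48,0]]
[[0,7],[6,10],[10,0],[19,17],[26,0],[40,17],[48,0]]
[[0,7],[6,10],[10,0],[19,17],[24,18],[32,0],[40,17],[48,0]]
[[0,7],[6,10],[10,0],[19,17],[24,18],[32,7],[35,0],[40,17],[48,0]]
[[0,7],[6,10],[10,0],[19,17],[24,18],[32,7],[35,0],[37,4],[40,17],[48,0]]
[[0,7],[6,10],[10,0],[19,17],[24,18],[32,12],[40,17],[48,0]]
[[0,7],[6,10],[10,0],[19,17],[24,18],[32,12],[40,17],[48,0]]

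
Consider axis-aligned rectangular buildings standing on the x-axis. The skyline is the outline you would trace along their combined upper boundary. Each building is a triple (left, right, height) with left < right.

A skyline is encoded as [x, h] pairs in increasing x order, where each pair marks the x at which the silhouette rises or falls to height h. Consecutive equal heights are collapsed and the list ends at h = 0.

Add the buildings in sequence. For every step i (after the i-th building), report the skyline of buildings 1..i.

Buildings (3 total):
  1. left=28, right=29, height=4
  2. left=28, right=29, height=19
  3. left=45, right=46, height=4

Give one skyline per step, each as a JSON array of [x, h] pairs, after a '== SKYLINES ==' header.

== SKYLINES ==
[[28,4],[29,0]]
[[28,19],[29,0]]
[[28,19],[29,0],[45,4],[46,0]]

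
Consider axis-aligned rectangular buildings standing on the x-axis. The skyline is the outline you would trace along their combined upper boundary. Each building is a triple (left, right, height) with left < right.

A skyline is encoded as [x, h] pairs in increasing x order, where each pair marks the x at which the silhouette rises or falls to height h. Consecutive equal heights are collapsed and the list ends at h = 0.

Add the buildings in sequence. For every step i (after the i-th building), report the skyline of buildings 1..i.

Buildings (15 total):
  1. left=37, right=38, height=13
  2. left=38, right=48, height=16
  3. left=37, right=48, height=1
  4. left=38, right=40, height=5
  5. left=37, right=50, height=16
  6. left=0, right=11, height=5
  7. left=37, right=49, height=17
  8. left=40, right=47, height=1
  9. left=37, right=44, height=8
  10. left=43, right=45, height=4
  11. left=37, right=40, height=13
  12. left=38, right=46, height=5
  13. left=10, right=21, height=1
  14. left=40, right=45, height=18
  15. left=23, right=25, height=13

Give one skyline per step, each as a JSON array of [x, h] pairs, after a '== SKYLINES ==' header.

== SKYLINES ==
[[37,13],[38,0]]
[[37,13],[38,16],[48,0]]
[[37,13],[38,16],[48,0]]
[[37,13],[38,16],[48,0]]
[[37,16],[50,0]]
[[0,5],[11,0],[37,16],[50,0]]
[[0,5],[11,0],[37,17],[49,16],[50,0]]
[[0,5],[11,0],[37,17],[49,16],[50,0]]
[[0,5],[11,0],[37,17],[49,16],[50,0]]
[[0,5],[11,0],[37,17],[49,16],[50,0]]
[[0,5],[11,0],[37,17],[49,16],[50,0]]
[[0,5],[11,0],[37,17],[49,16],[50,0]]
[[0,5],[11,1],[21,0],[37,17],[49,16],[50,0]]
[[0,5],[11,1],[21,0],[37,17],[40,18],[45,17],[49,16],[50,0]]
[[0,5],[11,1],[21,0],[23,13],[25,0],[37,17],[40,18],[45,17],[49,16],[50,0]]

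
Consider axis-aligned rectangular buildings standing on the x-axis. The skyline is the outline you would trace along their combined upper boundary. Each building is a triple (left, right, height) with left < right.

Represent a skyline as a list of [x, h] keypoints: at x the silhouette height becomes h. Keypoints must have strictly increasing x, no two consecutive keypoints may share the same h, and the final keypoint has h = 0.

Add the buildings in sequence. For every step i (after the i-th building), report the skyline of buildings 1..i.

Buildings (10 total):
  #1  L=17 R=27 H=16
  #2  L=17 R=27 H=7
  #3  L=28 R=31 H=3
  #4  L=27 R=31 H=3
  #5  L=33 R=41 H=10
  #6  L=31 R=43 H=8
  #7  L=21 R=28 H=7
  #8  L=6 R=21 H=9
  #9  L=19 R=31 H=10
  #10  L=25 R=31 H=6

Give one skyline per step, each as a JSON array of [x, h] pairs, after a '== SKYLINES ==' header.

== SKYLINES ==
[[17,16],[27,0]]
[[17,16],[27,0]]
[[17,16],[27,0],[28,3],[31,0]]
[[17,16],[27,3],[31,0]]
[[17,16],[27,3],[31,0],[33,10],[41,0]]
[[17,16],[27,3],[31,8],[33,10],[41,8],[43,0]]
[[17,16],[27,7],[28,3],[31,8],[33,10],[41,8],[43,0]]
[[6,9],[17,16],[27,7],[28,3],[31,8],[33,10],[41,8],[43,0]]
[[6,9],[17,16],[27,10],[31,8],[33,10],[41,8],[43,0]]
[[6,9],[17,16],[27,10],[31,8],[33,10],[41,8],[43,0]]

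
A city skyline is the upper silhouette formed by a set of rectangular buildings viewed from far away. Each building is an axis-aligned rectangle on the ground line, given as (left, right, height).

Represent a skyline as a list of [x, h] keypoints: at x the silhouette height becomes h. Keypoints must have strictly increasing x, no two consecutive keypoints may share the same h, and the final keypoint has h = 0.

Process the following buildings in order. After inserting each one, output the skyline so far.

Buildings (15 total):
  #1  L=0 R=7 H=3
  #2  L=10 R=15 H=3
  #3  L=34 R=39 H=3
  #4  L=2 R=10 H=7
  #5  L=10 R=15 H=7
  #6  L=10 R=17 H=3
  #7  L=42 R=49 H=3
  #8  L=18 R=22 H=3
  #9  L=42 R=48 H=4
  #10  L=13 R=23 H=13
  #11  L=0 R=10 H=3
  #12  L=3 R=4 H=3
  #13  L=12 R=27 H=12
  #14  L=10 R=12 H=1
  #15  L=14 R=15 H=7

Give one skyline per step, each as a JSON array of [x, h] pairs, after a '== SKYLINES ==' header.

== SKYLINES ==
[[0,3],[7,0]]
[[0,3],[7,0],[10,3],[15,0]]
[[0,3],[7,0],[10,3],[15,0],[34,3],[39,0]]
[[0,3],[2,7],[10,3],[15,0],[34,3],[39,0]]
[[0,3],[2,7],[15,0],[34,3],[39,0]]
[[0,3],[2,7],[15,3],[17,0],[34,3],[39,0]]
[[0,3],[2,7],[15,3],[17,0],[34,3],[39,0],[42,3],[49,0]]
[[0,3],[2,7],[15,3],[17,0],[18,3],[22,0],[34,3],[39,0],[42,3],[49,0]]
[[0,3],[2,7],[15,3],[17,0],[18,3],[22,0],[34,3],[39,0],[42,4],[48,3],[49,0]]
[[0,3],[2,7],[13,13],[23,0],[34,3],[39,0],[42,4],[48,3],[49,0]]
[[0,3],[2,7],[13,13],[23,0],[34,3],[39,0],[42,4],[48,3],[49,0]]
[[0,3],[2,7],[13,13],[23,0],[34,3],[39,0],[42,4],[48,3],[49,0]]
[[0,3],[2,7],[12,12],[13,13],[23,12],[27,0],[34,3],[39,0],[42,4],[48,3],[49,0]]
[[0,3],[2,7],[12,12],[13,13],[23,12],[27,0],[34,3],[39,0],[42,4],[48,3],[49,0]]
[[0,3],[2,7],[12,12],[13,13],[23,12],[27,0],[34,3],[39,0],[42,4],[48,3],[49,0]]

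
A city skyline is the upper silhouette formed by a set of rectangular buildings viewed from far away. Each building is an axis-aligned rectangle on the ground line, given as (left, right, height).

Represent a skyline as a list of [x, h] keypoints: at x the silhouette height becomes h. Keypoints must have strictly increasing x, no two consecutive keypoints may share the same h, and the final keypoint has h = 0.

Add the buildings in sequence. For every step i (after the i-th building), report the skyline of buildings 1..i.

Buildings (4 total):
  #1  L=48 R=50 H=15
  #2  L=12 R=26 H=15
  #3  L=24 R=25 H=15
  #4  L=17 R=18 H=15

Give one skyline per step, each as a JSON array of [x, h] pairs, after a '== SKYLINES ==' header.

== SKYLINES ==
[[48,15],[50,0]]
[[12,15],[26,0],[48,15],[50,0]]
[[12,15],[26,0],[48,15],[50,0]]
[[12,15],[26,0],[48,15],[50,0]]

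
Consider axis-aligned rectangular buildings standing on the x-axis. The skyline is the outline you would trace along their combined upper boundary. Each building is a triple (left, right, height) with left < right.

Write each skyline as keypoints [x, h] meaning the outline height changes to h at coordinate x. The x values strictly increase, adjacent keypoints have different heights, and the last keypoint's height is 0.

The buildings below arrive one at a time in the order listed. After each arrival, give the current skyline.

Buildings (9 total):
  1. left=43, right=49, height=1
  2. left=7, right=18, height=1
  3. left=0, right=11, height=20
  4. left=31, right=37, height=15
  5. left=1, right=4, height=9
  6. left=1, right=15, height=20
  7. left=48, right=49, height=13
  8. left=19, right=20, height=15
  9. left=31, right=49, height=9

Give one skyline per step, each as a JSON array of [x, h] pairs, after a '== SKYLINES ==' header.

== SKYLINES ==
[[43,1],[49,0]]
[[7,1],[18,0],[43,1],[49,0]]
[[0,20],[11,1],[18,0],[43,1],[49,0]]
[[0,20],[11,1],[18,0],[31,15],[37,0],[43,1],[49,0]]
[[0,20],[11,1],[18,0],[31,15],[37,0],[43,1],[49,0]]
[[0,20],[15,1],[18,0],[31,15],[37,0],[43,1],[49,0]]
[[0,20],[15,1],[18,0],[31,15],[37,0],[43,1],[48,13],[49,0]]
[[0,20],[15,1],[18,0],[19,15],[20,0],[31,15],[37,0],[43,1],[48,13],[49,0]]
[[0,20],[15,1],[18,0],[19,15],[20,0],[31,15],[37,9],[48,13],[49,0]]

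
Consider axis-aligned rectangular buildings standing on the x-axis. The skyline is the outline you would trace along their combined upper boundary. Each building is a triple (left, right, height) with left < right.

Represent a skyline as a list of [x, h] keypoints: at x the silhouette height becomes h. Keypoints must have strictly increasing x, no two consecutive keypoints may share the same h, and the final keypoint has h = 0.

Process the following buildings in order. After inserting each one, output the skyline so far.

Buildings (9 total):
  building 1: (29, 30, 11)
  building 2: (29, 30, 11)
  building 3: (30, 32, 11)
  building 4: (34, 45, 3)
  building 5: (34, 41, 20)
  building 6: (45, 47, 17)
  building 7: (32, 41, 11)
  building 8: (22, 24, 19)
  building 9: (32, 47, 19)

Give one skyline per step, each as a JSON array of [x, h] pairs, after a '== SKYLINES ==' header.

== SKYLINES ==
[[29,11],[30,0]]
[[29,11],[30,0]]
[[29,11],[32,0]]
[[29,11],[32,0],[34,3],[45,0]]
[[29,11],[32,0],[34,20],[41,3],[45,0]]
[[29,11],[32,0],[34,20],[41,3],[45,17],[47,0]]
[[29,11],[34,20],[41,3],[45,17],[47,0]]
[[22,19],[24,0],[29,11],[34,20],[41,3],[45,17],[47,0]]
[[22,19],[24,0],[29,11],[32,19],[34,20],[41,19],[47,0]]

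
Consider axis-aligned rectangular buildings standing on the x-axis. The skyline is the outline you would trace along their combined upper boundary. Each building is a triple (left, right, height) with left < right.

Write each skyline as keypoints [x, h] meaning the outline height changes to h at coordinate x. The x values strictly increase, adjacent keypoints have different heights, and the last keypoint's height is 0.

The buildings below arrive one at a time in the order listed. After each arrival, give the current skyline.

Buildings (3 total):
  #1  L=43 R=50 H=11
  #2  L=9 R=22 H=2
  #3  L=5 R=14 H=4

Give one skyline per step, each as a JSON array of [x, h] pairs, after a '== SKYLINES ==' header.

== SKYLINES ==
[[43,11],[50,0]]
[[9,2],[22,0],[43,11],[50,0]]
[[5,4],[14,2],[22,0],[43,11],[50,0]]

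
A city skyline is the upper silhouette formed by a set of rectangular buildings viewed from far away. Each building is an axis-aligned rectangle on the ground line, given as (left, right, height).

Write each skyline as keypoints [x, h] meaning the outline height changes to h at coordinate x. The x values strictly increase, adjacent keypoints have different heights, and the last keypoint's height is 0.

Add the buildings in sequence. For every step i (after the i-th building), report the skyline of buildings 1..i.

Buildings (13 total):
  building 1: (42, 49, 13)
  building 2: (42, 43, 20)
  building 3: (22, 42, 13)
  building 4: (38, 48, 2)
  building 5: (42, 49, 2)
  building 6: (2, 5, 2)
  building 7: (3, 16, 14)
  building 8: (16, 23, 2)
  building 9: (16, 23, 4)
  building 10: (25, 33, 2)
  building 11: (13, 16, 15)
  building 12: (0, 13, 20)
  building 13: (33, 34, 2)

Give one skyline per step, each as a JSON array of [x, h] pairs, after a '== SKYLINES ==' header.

== SKYLINES ==
[[42,13],[49,0]]
[[42,20],[43,13],[49,0]]
[[22,13],[42,20],[43,13],[49,0]]
[[22,13],[42,20],[43,13],[49,0]]
[[22,13],[42,20],[43,13],[49,0]]
[[2,2],[5,0],[22,13],[42,20],[43,13],[49,0]]
[[2,2],[3,14],[16,0],[22,13],[42,20],[43,13],[49,0]]
[[2,2],[3,14],[16,2],[22,13],[42,20],[43,13],[49,0]]
[[2,2],[3,14],[16,4],[22,13],[42,20],[43,13],[49,0]]
[[2,2],[3,14],[16,4],[22,13],[42,20],[43,13],[49,0]]
[[2,2],[3,14],[13,15],[16,4],[22,13],[42,20],[43,13],[49,0]]
[[0,20],[13,15],[16,4],[22,13],[42,20],[43,13],[49,0]]
[[0,20],[13,15],[16,4],[22,13],[42,20],[43,13],[49,0]]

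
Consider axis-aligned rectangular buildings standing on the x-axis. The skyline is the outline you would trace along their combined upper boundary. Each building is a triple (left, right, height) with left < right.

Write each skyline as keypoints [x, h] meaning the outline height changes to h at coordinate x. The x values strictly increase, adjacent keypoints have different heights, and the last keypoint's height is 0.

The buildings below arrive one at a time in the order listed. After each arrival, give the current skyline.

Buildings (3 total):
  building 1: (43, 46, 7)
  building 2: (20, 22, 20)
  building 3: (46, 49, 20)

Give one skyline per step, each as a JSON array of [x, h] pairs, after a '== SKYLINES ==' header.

== SKYLINES ==
[[43,7],[46,0]]
[[20,20],[22,0],[43,7],[46,0]]
[[20,20],[22,0],[43,7],[46,20],[49,0]]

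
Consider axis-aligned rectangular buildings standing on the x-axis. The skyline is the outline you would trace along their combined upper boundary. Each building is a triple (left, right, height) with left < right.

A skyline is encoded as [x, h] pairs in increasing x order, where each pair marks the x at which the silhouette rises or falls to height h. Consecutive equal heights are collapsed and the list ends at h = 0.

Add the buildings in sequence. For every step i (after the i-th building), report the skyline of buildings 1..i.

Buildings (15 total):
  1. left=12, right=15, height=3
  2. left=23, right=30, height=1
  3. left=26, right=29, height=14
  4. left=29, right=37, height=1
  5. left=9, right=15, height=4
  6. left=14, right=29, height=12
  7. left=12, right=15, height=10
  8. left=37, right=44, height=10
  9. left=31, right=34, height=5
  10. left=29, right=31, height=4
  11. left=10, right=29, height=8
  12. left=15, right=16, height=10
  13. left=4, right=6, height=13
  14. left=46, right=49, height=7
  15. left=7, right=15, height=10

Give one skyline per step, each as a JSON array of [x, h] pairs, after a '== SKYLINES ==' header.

== SKYLINES ==
[[12,3],[15,0]]
[[12,3],[15,0],[23,1],[30,0]]
[[12,3],[15,0],[23,1],[26,14],[29,1],[30,0]]
[[12,3],[15,0],[23,1],[26,14],[29,1],[37,0]]
[[9,4],[15,0],[23,1],[26,14],[29,1],[37,0]]
[[9,4],[14,12],[26,14],[29,1],[37,0]]
[[9,4],[12,10],[14,12],[26,14],[29,1],[37,0]]
[[9,4],[12,10],[14,12],[26,14],[29,1],[37,10],[44,0]]
[[9,4],[12,10],[14,12],[26,14],[29,1],[31,5],[34,1],[37,10],[44,0]]
[[9,4],[12,10],[14,12],[26,14],[29,4],[31,5],[34,1],[37,10],[44,0]]
[[9,4],[10,8],[12,10],[14,12],[26,14],[29,4],[31,5],[34,1],[37,10],[44,0]]
[[9,4],[10,8],[12,10],[14,12],[26,14],[29,4],[31,5],[34,1],[37,10],[44,0]]
[[4,13],[6,0],[9,4],[10,8],[12,10],[14,12],[26,14],[29,4],[31,5],[34,1],[37,10],[44,0]]
[[4,13],[6,0],[9,4],[10,8],[12,10],[14,12],[26,14],[29,4],[31,5],[34,1],[37,10],[44,0],[46,7],[49,0]]
[[4,13],[6,0],[7,10],[14,12],[26,14],[29,4],[31,5],[34,1],[37,10],[44,0],[46,7],[49,0]]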